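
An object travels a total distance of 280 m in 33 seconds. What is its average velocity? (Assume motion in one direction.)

v_avg = Δd / Δt = 280 / 33 = 8.48 m/s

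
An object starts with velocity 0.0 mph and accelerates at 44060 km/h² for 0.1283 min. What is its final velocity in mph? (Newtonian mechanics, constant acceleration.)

v₀ = 0.0 mph × 0.44704 = 0.0 m/s
a = 44060 km/h² × 7.716049382716049e-05 = 3.39969 m/s²
t = 0.1283 min × 60.0 = 7.698 s
v = v₀ + a × t = 0.0 + 3.39969 × 7.698 = 26.1708 m/s
v = 26.1708 m/s / 0.44704 = 58.54 mph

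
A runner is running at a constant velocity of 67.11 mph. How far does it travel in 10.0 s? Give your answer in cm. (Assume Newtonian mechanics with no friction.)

v = 67.11 mph × 0.44704 = 30.0009 m/s
d = v × t = 30.0009 × 10.0 = 300.009 m
d = 300.009 m / 0.01 = 30000 cm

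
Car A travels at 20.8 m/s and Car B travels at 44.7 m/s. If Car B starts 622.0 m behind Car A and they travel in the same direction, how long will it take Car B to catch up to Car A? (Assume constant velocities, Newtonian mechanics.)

Relative speed: v_rel = 44.7 - 20.8 = 23.9 m/s
Time to catch: t = d₀/v_rel = 622.0/23.9 = 26.03 s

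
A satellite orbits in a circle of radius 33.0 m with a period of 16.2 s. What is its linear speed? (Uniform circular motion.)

v = 2πr/T = 2π×33.0/16.2 = 12.8 m/s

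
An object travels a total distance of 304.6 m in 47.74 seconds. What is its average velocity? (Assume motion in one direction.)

v_avg = Δd / Δt = 304.6 / 47.74 = 6.38 m/s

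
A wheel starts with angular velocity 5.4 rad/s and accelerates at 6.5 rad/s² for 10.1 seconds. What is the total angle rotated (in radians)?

θ = ω₀t + ½αt² = 5.4×10.1 + ½×6.5×10.1² = 386.07 rad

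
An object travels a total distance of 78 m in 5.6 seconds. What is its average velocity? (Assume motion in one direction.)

v_avg = Δd / Δt = 78 / 5.6 = 13.93 m/s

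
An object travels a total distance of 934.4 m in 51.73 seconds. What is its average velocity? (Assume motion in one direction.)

v_avg = Δd / Δt = 934.4 / 51.73 = 18.06 m/s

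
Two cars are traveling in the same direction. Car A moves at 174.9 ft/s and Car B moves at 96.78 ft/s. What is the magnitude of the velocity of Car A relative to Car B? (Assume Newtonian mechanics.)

v_rel = |v_A - v_B| = |174.9 - 96.78| = 78.12 ft/s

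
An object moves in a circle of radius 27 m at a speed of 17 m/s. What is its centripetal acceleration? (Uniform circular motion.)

a_c = v²/r = 17²/27 = 289/27 = 10.7 m/s²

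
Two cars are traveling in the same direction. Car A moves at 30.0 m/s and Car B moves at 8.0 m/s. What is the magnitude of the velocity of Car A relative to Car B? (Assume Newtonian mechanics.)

v_rel = |v_A - v_B| = |30.0 - 8.0| = 22.0 m/s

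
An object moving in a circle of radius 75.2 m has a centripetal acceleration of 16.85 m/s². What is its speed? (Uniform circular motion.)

v = √(a_c × r) = √(16.85 × 75.2) = 35.6 m/s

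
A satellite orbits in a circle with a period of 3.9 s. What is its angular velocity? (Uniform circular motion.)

ω = 2π/T = 2π/3.9 = 1.6111 rad/s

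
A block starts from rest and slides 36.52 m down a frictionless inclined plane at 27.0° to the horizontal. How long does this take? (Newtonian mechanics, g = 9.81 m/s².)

a = g sin(θ) = 9.81 × sin(27.0°) = 4.4536 m/s²
t = √(2d/a) = √(2 × 36.52 / 4.4536) = 4.05 s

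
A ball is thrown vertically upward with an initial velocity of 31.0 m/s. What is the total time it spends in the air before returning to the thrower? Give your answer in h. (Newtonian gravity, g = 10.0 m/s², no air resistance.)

t_total = 2 × v₀ / g = 2 × 31.0 / 10.0 = 6.2 s
t_total = 6.2 s / 3600.0 = 0.001722 h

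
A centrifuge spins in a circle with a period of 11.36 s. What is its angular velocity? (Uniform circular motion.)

ω = 2π/T = 2π/11.36 = 0.5531 rad/s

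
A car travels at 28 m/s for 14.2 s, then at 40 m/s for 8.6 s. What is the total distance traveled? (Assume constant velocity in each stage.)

d₁ = v₁t₁ = 28 × 14.2 = 397.6 m
d₂ = v₂t₂ = 40 × 8.6 = 344.0 m
d_total = 397.6 + 344.0 = 741.6 m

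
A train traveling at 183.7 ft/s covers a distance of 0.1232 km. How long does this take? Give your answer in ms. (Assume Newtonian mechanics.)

d = 0.1232 km × 1000.0 = 123.2 m
v = 183.7 ft/s × 0.3048 = 55.9918 m/s
t = d / v = 123.2 / 55.9918 = 2.20032 s
t = 2.20032 s / 0.001 = 2200 ms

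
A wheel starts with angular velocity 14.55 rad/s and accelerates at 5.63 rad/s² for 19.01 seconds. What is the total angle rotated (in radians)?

θ = ω₀t + ½αt² = 14.55×19.01 + ½×5.63×19.01² = 1293.88 rad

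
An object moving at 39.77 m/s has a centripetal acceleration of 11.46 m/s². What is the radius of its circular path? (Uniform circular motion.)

r = v²/a_c = 39.77²/11.46 = 138.02 m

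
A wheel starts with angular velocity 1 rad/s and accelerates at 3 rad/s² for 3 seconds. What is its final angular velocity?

ω = ω₀ + αt = 1 + 3 × 3 = 10 rad/s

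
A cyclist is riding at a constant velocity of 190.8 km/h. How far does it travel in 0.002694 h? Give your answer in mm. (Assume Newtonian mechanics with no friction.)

v = 190.8 km/h × 0.2777777777777778 = 53.0 m/s
t = 0.002694 h × 3600.0 = 9.6984 s
d = v × t = 53.0 × 9.6984 = 514.015 m
d = 514.015 m / 0.001 = 514000 mm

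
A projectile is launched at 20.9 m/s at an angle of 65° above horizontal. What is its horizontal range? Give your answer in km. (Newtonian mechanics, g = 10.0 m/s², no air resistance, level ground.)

R = v₀² × sin(2θ) / g = 20.9² × sin(2 × 65°) / 10.0 = 436.81 × 0.766044 / 10.0 = 33.4616 m
R = 33.4616 m / 1000.0 = 0.03346 km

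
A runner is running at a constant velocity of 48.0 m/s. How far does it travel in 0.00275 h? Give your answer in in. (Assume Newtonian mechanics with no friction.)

t = 0.00275 h × 3600.0 = 9.9 s
d = v × t = 48.0 × 9.9 = 475.2 m
d = 475.2 m / 0.0254 = 18710 in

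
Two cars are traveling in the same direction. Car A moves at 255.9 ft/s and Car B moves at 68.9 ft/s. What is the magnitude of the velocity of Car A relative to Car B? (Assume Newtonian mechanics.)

v_rel = |v_A - v_B| = |255.9 - 68.9| = 187.0 ft/s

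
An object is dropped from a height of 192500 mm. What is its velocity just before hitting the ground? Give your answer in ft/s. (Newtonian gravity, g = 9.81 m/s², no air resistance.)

h = 192500 mm × 0.001 = 192.5 m
v = √(2gh) = √(2 × 9.81 × 192.5) = 61.4561 m/s
v = 61.4561 m/s / 0.3048 = 201.6 ft/s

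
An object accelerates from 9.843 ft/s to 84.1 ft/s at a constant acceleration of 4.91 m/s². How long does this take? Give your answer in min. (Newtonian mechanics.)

v₀ = 9.843 ft/s × 0.3048 = 3.00015 m/s
v = 84.1 ft/s × 0.3048 = 25.6337 m/s
t = (v - v₀) / a = (25.6337 - 3.00015) / 4.91 = 4.60968 s
t = 4.60968 s / 60.0 = 0.07683 min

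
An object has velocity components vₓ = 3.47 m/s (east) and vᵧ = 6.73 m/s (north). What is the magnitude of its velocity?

|v| = √(vₓ² + vᵧ²) = √(3.47² + 6.73²) = √(57.3338) = 7.57 m/s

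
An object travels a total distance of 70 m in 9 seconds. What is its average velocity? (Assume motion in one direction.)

v_avg = Δd / Δt = 70 / 9 = 7.78 m/s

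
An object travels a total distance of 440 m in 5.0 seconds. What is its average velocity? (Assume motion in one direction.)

v_avg = Δd / Δt = 440 / 5.0 = 88.0 m/s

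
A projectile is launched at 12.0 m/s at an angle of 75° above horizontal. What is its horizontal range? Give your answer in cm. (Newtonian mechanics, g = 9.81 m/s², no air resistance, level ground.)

R = v₀² × sin(2θ) / g = 12.0² × sin(2 × 75°) / 9.81 = 144.0 × 0.5 / 9.81 = 7.33945 m
R = 7.33945 m / 0.01 = 733.9 cm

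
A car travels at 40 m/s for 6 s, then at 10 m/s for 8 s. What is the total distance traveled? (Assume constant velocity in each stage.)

d₁ = v₁t₁ = 40 × 6 = 240 m
d₂ = v₂t₂ = 10 × 8 = 80 m
d_total = 240 + 80 = 320 m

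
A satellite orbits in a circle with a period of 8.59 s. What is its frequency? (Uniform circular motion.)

f = 1/T = 1/8.59 = 0.1164 Hz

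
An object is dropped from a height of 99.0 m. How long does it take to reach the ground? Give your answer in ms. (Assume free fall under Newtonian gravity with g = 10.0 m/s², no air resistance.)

t = √(2h/g) = √(2 × 99.0 / 10.0) = 4.44972 s
t = 4.44972 s / 0.001 = 4450 ms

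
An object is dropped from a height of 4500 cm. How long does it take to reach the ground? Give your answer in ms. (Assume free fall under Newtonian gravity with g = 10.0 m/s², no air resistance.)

h = 4500 cm × 0.01 = 45.0 m
t = √(2h/g) = √(2 × 45.0 / 10.0) = 3.0 s
t = 3.0 s / 0.001 = 3000 ms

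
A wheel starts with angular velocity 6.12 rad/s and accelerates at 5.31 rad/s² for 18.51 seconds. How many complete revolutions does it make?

θ = ω₀t + ½αt² = 6.12×18.51 + ½×5.31×18.51² = 1022.9375655 rad
Total revolutions = θ/(2π) = 1022.9375655/(2π) = 162.81
Complete revolutions = ⌊162.81⌋ = 162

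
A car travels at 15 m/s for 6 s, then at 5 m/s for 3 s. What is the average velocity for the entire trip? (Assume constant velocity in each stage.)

d₁ = v₁t₁ = 15 × 6 = 90 m
d₂ = v₂t₂ = 5 × 3 = 15 m
d_total = 105 m, t_total = 9 s
v_avg = d_total/t_total = 105/9 = 11.67 m/s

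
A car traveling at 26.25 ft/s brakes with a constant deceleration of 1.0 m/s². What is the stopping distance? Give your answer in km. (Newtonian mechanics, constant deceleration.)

v₀ = 26.25 ft/s × 0.3048 = 8.001 m/s
d = v₀² / (2a) = 8.001² / (2 × 1.0) = 64.016 / 2.0 = 32.008 m
d = 32.008 m / 1000.0 = 0.03201 km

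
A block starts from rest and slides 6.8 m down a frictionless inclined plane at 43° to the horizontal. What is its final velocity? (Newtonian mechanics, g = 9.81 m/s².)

a = g sin(θ) = 9.81 × sin(43°) = 6.6904 m/s²
v = √(2ad) = √(2 × 6.6904 × 6.8) = 9.54 m/s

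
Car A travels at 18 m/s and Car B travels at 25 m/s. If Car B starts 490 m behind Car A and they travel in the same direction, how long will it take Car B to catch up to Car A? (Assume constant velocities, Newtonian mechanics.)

Relative speed: v_rel = 25 - 18 = 7 m/s
Time to catch: t = d₀/v_rel = 490/7 = 70.0 s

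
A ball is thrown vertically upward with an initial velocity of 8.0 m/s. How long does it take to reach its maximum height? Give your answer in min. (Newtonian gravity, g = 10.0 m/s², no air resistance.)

t_up = v₀ / g = 8.0 / 10.0 = 0.8 s
t_up = 0.8 s / 60.0 = 0.01333 min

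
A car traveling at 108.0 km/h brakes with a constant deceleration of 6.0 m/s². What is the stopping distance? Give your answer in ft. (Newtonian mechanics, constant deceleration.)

v₀ = 108.0 km/h × 0.2777777777777778 = 30.0 m/s
d = v₀² / (2a) = 30.0² / (2 × 6.0) = 900.0 / 12.0 = 75.0 m
d = 75.0 m / 0.3048 = 246.1 ft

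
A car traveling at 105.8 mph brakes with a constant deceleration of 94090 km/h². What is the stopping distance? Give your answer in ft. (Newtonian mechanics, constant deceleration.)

v₀ = 105.8 mph × 0.44704 = 47.2968 m/s
a = 94090 km/h² × 7.716049382716049e-05 = 7.26003 m/s²
d = v₀² / (2a) = 47.2968² / (2 × 7.26003) = 2236.99 / 14.5201 = 154.062 m
d = 154.062 m / 0.3048 = 505.5 ft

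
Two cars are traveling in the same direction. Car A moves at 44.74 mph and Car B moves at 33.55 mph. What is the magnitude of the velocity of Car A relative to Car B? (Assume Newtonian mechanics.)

v_rel = |v_A - v_B| = |44.74 - 33.55| = 11.19 mph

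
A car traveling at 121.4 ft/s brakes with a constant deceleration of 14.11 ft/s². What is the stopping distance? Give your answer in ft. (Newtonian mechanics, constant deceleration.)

v₀ = 121.4 ft/s × 0.3048 = 37.0027 m/s
a = 14.11 ft/s² × 0.3048 = 4.30073 m/s²
d = v₀² / (2a) = 37.0027² / (2 × 4.30073) = 1369.2 / 8.60146 = 159.182 m
d = 159.182 m / 0.3048 = 522.3 ft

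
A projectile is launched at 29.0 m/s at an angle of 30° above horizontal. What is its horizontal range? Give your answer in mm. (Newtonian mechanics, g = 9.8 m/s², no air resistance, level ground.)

R = v₀² × sin(2θ) / g = 29.0² × sin(2 × 30°) / 9.8 = 841.0 × 0.866025 / 9.8 = 74.3191 m
R = 74.3191 m / 0.001 = 74320 mm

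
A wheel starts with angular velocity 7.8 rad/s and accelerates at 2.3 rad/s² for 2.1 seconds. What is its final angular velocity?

ω = ω₀ + αt = 7.8 + 2.3 × 2.1 = 12.63 rad/s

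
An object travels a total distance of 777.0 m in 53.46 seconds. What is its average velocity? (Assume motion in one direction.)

v_avg = Δd / Δt = 777.0 / 53.46 = 14.53 m/s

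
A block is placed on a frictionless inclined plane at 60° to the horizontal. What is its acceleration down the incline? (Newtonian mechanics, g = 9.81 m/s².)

a = g sin(θ) = 9.81 × sin(60°) = 9.81 × 0.866 = 8.5 m/s²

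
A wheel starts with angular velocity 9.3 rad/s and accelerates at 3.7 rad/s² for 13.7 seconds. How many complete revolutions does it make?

θ = ω₀t + ½αt² = 9.3×13.7 + ½×3.7×13.7² = 474.6365 rad
Total revolutions = θ/(2π) = 474.6365/(2π) = 75.54
Complete revolutions = ⌊75.54⌋ = 75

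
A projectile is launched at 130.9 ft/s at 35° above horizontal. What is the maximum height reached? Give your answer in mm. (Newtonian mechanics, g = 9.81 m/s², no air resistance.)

v₀ = 130.9 ft/s × 0.3048 = 39.8983 m/s
H = v₀² × sin²(θ) / (2g) = 39.8983² × sin(35°)² / (2 × 9.81) = 1591.87 × 0.32899 / 19.62 = 26.6926 m
H = 26.6926 m / 0.001 = 26690 mm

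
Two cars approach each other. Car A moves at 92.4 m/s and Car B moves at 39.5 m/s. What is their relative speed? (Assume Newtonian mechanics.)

v_rel = v_A + v_B = 92.4 + 39.5 = 131.9 m/s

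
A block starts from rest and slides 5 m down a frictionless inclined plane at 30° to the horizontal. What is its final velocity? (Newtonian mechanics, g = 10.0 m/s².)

a = g sin(θ) = 10.0 × sin(30°) = 5.0 m/s²
v = √(2ad) = √(2 × 5.0 × 5) = 7.07 m/s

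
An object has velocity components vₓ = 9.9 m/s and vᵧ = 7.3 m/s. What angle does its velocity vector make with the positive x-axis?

θ = arctan(vᵧ/vₓ) = arctan(7.3/9.9) = 36.4°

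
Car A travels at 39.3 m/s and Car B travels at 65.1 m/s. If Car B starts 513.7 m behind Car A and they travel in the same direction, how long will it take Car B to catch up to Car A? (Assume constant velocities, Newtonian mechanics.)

Relative speed: v_rel = 65.1 - 39.3 = 25.8 m/s
Time to catch: t = d₀/v_rel = 513.7/25.8 = 19.91 s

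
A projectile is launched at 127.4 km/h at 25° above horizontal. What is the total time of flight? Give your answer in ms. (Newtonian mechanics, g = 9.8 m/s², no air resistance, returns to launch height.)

v₀ = 127.4 km/h × 0.2777777777777778 = 35.3889 m/s
T = 2 × v₀ × sin(θ) / g = 2 × 35.3889 × sin(25°) / 9.8 = 2 × 35.3889 × 0.422618 / 9.8 = 3.05224 s
T = 3.05224 s / 0.001 = 3052 ms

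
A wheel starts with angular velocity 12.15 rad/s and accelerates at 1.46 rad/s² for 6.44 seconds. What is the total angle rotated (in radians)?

θ = ω₀t + ½αt² = 12.15×6.44 + ½×1.46×6.44² = 108.52 rad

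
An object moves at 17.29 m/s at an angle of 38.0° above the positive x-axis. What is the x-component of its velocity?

vₓ = v cos(θ) = 17.29 × cos(38.0°) = 13.62 m/s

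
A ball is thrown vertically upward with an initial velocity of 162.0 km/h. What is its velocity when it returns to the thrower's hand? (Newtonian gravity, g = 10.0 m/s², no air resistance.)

By conservation of energy (no air resistance), the ball returns to the throw height with the same speed as launch, but directed downward.
|v_ground| = v₀ = 162.0 km/h
v_ground = 162.0 km/h (downward)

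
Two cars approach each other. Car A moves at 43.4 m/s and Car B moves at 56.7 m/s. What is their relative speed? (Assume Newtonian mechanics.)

v_rel = v_A + v_B = 43.4 + 56.7 = 100.1 m/s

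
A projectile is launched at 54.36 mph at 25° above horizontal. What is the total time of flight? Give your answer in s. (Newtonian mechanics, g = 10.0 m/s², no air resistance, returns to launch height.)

v₀ = 54.36 mph × 0.44704 = 24.3011 m/s
T = 2 × v₀ × sin(θ) / g = 2 × 24.3011 × sin(25°) / 10.0 = 2 × 24.3011 × 0.422618 / 10.0 = 2.054 s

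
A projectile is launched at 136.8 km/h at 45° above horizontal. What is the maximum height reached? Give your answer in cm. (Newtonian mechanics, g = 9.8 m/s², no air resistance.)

v₀ = 136.8 km/h × 0.2777777777777778 = 38.0 m/s
H = v₀² × sin²(θ) / (2g) = 38.0² × sin(45°)² / (2 × 9.8) = 1444.0 × 0.5 / 19.6 = 36.8367 m
H = 36.8367 m / 0.01 = 3684 cm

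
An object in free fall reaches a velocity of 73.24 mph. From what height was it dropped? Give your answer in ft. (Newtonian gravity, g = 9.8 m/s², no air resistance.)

v = 73.24 mph × 0.44704 = 32.7412 m/s
h = v² / (2g) = 32.7412² / (2 × 9.8) = 54.6932 m
h = 54.6932 m / 0.3048 = 179.4 ft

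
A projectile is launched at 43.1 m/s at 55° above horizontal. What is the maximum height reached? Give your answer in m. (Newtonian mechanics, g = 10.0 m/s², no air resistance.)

H = v₀² × sin²(θ) / (2g) = 43.1² × sin(55°)² / (2 × 10.0) = 1857.61 × 0.67101 / 20.0 = 62.32 m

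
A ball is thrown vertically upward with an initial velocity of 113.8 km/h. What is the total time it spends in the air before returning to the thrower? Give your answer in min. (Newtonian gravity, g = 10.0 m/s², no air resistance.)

v₀ = 113.8 km/h × 0.2777777777777778 = 31.6111 m/s
t_total = 2 × v₀ / g = 2 × 31.6111 / 10.0 = 6.32222 s
t_total = 6.32222 s / 60.0 = 0.1054 min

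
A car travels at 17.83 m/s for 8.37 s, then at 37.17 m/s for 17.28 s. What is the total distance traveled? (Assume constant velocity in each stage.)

d₁ = v₁t₁ = 17.83 × 8.37 = 149.2371 m
d₂ = v₂t₂ = 37.17 × 17.28 = 642.2976 m
d_total = 149.2371 + 642.2976 = 791.53 m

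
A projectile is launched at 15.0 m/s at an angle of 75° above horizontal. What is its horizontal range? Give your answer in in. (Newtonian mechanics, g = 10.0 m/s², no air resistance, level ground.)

R = v₀² × sin(2θ) / g = 15.0² × sin(2 × 75°) / 10.0 = 225.0 × 0.5 / 10.0 = 11.25 m
R = 11.25 m / 0.0254 = 442.9 in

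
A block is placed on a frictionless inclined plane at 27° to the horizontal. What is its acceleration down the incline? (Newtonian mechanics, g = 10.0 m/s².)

a = g sin(θ) = 10.0 × sin(27°) = 10.0 × 0.454 = 4.54 m/s²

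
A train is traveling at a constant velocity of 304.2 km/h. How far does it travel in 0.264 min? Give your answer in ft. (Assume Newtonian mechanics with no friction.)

v = 304.2 km/h × 0.2777777777777778 = 84.5 m/s
t = 0.264 min × 60.0 = 15.84 s
d = v × t = 84.5 × 15.84 = 1338.48 m
d = 1338.48 m / 0.3048 = 4391 ft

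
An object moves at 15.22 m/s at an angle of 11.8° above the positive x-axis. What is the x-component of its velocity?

vₓ = v cos(θ) = 15.22 × cos(11.8°) = 14.9 m/s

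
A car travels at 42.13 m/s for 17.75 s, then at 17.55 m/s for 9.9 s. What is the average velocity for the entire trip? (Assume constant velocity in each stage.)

d₁ = v₁t₁ = 42.13 × 17.75 = 747.8075 m
d₂ = v₂t₂ = 17.55 × 9.9 = 173.745 m
d_total = 921.5525 m, t_total = 27.65 s
v_avg = d_total/t_total = 921.5525/27.65 = 33.33 m/s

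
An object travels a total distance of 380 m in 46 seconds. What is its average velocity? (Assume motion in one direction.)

v_avg = Δd / Δt = 380 / 46 = 8.26 m/s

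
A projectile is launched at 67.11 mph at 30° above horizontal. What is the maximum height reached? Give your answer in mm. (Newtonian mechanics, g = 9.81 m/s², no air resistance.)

v₀ = 67.11 mph × 0.44704 = 30.0009 m/s
H = v₀² × sin²(θ) / (2g) = 30.0009² × sin(30°)² / (2 × 9.81) = 900.054 × 0.25 / 19.62 = 11.4686 m
H = 11.4686 m / 0.001 = 11470 mm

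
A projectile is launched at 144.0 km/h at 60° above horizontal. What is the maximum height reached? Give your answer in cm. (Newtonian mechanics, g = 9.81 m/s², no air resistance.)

v₀ = 144.0 km/h × 0.2777777777777778 = 40.0 m/s
H = v₀² × sin²(θ) / (2g) = 40.0² × sin(60°)² / (2 × 9.81) = 1600.0 × 0.75 / 19.62 = 61.1621 m
H = 61.1621 m / 0.01 = 6116 cm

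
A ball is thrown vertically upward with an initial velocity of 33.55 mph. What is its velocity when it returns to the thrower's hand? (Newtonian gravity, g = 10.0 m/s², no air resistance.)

By conservation of energy (no air resistance), the ball returns to the throw height with the same speed as launch, but directed downward.
|v_ground| = v₀ = 33.55 mph
v_ground = 33.55 mph (downward)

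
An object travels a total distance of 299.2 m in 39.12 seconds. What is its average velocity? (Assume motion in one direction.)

v_avg = Δd / Δt = 299.2 / 39.12 = 7.65 m/s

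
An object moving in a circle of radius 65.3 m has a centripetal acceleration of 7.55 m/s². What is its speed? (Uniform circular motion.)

v = √(a_c × r) = √(7.55 × 65.3) = 22.2 m/s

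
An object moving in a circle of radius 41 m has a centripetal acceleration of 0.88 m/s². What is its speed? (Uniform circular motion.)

v = √(a_c × r) = √(0.88 × 41) = 6.01 m/s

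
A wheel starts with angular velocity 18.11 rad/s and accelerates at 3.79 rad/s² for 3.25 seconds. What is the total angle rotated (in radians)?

θ = ω₀t + ½αt² = 18.11×3.25 + ½×3.79×3.25² = 78.87 rad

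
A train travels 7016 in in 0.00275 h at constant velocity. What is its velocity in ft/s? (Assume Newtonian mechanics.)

d = 7016 in × 0.0254 = 178.206 m
t = 0.00275 h × 3600.0 = 9.9 s
v = d / t = 178.206 / 9.9 = 18.0006 m/s
v = 18.0006 m/s / 0.3048 = 59.06 ft/s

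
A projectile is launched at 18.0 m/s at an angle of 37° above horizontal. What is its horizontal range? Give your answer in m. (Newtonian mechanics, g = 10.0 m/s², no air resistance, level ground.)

R = v₀² × sin(2θ) / g = 18.0² × sin(2 × 37°) / 10.0 = 324.0 × 0.961262 / 10.0 = 31.14 m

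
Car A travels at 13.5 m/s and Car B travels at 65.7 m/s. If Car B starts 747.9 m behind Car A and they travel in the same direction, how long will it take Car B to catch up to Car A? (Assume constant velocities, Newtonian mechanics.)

Relative speed: v_rel = 65.7 - 13.5 = 52.2 m/s
Time to catch: t = d₀/v_rel = 747.9/52.2 = 14.33 s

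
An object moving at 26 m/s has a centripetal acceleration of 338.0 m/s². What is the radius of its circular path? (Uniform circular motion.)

r = v²/a_c = 26²/338.0 = 2.0 m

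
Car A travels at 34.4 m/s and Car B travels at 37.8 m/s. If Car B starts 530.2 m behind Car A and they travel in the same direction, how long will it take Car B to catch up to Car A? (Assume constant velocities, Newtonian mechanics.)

Relative speed: v_rel = 37.8 - 34.4 = 3.4 m/s
Time to catch: t = d₀/v_rel = 530.2/3.4 = 155.94 s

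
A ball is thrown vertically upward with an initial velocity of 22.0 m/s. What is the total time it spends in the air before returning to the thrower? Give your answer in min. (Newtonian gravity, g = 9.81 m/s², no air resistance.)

t_total = 2 × v₀ / g = 2 × 22.0 / 9.81 = 4.48522 s
t_total = 4.48522 s / 60.0 = 0.07475 min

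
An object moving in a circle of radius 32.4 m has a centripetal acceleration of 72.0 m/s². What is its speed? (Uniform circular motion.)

v = √(a_c × r) = √(72.0 × 32.4) = 48.3 m/s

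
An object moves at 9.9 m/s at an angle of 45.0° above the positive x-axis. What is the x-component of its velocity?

vₓ = v cos(θ) = 9.9 × cos(45.0°) = 7.0 m/s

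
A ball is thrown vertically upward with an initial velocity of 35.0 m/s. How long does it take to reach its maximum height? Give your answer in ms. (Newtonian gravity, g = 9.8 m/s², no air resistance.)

t_up = v₀ / g = 35.0 / 9.8 = 3.57143 s
t_up = 3.57143 s / 0.001 = 3571 ms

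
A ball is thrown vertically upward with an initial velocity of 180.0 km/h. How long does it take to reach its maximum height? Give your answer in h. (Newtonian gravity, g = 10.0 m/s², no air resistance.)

v₀ = 180.0 km/h × 0.2777777777777778 = 50.0 m/s
t_up = v₀ / g = 50.0 / 10.0 = 5.0 s
t_up = 5.0 s / 3600.0 = 0.001389 h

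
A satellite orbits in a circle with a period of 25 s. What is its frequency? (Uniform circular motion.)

f = 1/T = 1/25 = 0.04 Hz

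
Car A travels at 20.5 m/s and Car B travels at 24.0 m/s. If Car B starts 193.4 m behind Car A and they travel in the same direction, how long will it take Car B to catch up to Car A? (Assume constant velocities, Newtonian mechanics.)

Relative speed: v_rel = 24.0 - 20.5 = 3.5 m/s
Time to catch: t = d₀/v_rel = 193.4/3.5 = 55.26 s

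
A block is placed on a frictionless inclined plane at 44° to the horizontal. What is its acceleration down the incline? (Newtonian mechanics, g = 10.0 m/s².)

a = g sin(θ) = 10.0 × sin(44°) = 10.0 × 0.6947 = 6.95 m/s²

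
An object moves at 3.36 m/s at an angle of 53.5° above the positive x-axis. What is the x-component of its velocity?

vₓ = v cos(θ) = 3.36 × cos(53.5°) = 2.0 m/s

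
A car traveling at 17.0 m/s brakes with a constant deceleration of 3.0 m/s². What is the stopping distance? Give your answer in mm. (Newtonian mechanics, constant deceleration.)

d = v₀² / (2a) = 17.0² / (2 × 3.0) = 289.0 / 6.0 = 48.1667 m
d = 48.1667 m / 0.001 = 48170 mm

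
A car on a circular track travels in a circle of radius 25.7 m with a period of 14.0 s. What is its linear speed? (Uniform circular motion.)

v = 2πr/T = 2π×25.7/14.0 = 11.53 m/s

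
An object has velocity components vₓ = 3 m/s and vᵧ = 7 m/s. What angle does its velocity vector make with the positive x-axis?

θ = arctan(vᵧ/vₓ) = arctan(7/3) = 66.8°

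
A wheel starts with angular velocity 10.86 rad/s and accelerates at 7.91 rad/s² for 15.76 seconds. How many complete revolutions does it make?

θ = ω₀t + ½αt² = 10.86×15.76 + ½×7.91×15.76² = 1153.487008 rad
Total revolutions = θ/(2π) = 1153.487008/(2π) = 183.58
Complete revolutions = ⌊183.58⌋ = 183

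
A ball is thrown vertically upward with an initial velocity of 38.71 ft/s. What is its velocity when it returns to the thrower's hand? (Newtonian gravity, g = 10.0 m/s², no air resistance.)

By conservation of energy (no air resistance), the ball returns to the throw height with the same speed as launch, but directed downward.
|v_ground| = v₀ = 38.71 ft/s
v_ground = 38.71 ft/s (downward)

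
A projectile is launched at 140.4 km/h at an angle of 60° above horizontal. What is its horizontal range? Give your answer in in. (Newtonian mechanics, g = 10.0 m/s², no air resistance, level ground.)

v₀ = 140.4 km/h × 0.2777777777777778 = 39.0 m/s
R = v₀² × sin(2θ) / g = 39.0² × sin(2 × 60°) / 10.0 = 1521.0 × 0.866025 / 10.0 = 131.722 m
R = 131.722 m / 0.0254 = 5186 in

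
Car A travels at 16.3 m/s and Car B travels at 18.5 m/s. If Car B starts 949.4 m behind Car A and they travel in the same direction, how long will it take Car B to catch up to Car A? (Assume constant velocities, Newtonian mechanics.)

Relative speed: v_rel = 18.5 - 16.3 = 2.2 m/s
Time to catch: t = d₀/v_rel = 949.4/2.2 = 431.55 s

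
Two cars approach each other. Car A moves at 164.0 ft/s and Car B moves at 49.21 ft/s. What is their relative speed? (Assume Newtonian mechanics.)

v_rel = v_A + v_B = 164.0 + 49.21 = 213.21 ft/s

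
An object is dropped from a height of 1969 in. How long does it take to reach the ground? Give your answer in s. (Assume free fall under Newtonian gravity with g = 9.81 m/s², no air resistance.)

h = 1969 in × 0.0254 = 50.0126 m
t = √(2h/g) = √(2 × 50.0126 / 9.81) = 3.193 s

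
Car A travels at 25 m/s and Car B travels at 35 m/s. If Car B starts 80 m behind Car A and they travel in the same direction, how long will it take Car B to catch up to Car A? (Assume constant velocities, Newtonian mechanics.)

Relative speed: v_rel = 35 - 25 = 10 m/s
Time to catch: t = d₀/v_rel = 80/10 = 8.0 s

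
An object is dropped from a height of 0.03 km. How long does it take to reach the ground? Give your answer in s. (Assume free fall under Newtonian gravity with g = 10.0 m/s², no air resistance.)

h = 0.03 km × 1000.0 = 30.0 m
t = √(2h/g) = √(2 × 30.0 / 10.0) = 2.449 s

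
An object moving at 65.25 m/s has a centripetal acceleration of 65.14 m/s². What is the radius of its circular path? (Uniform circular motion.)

r = v²/a_c = 65.25²/65.14 = 65.36 m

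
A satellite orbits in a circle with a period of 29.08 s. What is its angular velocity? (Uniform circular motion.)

ω = 2π/T = 2π/29.08 = 0.2161 rad/s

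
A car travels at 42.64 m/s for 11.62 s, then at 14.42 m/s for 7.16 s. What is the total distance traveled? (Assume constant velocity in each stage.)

d₁ = v₁t₁ = 42.64 × 11.62 = 495.4768 m
d₂ = v₂t₂ = 14.42 × 7.16 = 103.2472 m
d_total = 495.4768 + 103.2472 = 598.72 m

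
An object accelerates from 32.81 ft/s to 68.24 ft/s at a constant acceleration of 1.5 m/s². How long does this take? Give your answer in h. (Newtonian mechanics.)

v₀ = 32.81 ft/s × 0.3048 = 10.0005 m/s
v = 68.24 ft/s × 0.3048 = 20.7996 m/s
t = (v - v₀) / a = (20.7996 - 10.0005) / 1.5 = 7.1994 s
t = 7.1994 s / 3600.0 = 0.002 h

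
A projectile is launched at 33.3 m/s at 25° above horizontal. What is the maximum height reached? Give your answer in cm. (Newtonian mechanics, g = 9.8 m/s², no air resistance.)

H = v₀² × sin²(θ) / (2g) = 33.3² × sin(25°)² / (2 × 9.8) = 1108.89 × 0.178606 / 19.6 = 10.1048 m
H = 10.1048 m / 0.01 = 1010 cm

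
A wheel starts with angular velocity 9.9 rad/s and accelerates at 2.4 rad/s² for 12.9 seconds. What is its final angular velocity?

ω = ω₀ + αt = 9.9 + 2.4 × 12.9 = 40.86 rad/s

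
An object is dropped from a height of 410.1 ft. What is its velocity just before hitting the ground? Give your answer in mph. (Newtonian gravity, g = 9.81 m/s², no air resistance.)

h = 410.1 ft × 0.3048 = 124.998 m
v = √(2gh) = √(2 × 9.81 × 124.998) = 49.5223 m/s
v = 49.5223 m/s / 0.44704 = 110.8 mph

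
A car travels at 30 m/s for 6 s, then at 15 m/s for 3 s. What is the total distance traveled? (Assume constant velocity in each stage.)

d₁ = v₁t₁ = 30 × 6 = 180 m
d₂ = v₂t₂ = 15 × 3 = 45 m
d_total = 180 + 45 = 225 m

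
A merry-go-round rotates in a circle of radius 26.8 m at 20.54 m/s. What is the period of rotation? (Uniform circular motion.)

T = 2πr/v = 2π×26.8/20.54 = 8.2 s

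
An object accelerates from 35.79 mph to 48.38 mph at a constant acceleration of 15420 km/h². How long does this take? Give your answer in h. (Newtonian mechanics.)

v₀ = 35.79 mph × 0.44704 = 15.9996 m/s
v = 48.38 mph × 0.44704 = 21.6278 m/s
a = 15420 km/h² × 7.716049382716049e-05 = 1.18981 m/s²
t = (v - v₀) / a = (21.6278 - 15.9996) / 1.18981 = 4.73034 s
t = 4.73034 s / 3600.0 = 0.001314 h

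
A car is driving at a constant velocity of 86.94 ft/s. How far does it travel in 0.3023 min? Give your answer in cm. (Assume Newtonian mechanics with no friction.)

v = 86.94 ft/s × 0.3048 = 26.4993 m/s
t = 0.3023 min × 60.0 = 18.138 s
d = v × t = 26.4993 × 18.138 = 480.644 m
d = 480.644 m / 0.01 = 48060 cm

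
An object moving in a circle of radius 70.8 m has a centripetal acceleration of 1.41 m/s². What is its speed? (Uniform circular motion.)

v = √(a_c × r) = √(1.41 × 70.8) = 9.99 m/s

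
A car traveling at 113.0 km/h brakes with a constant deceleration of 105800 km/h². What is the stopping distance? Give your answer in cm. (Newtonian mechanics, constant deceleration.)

v₀ = 113.0 km/h × 0.2777777777777778 = 31.3889 m/s
a = 105800 km/h² × 7.716049382716049e-05 = 8.16358 m/s²
d = v₀² / (2a) = 31.3889² / (2 × 8.16358) = 985.263 / 16.3272 = 60.3449 m
d = 60.3449 m / 0.01 = 6034 cm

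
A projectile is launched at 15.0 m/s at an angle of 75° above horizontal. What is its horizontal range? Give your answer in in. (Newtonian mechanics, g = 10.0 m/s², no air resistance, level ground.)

R = v₀² × sin(2θ) / g = 15.0² × sin(2 × 75°) / 10.0 = 225.0 × 0.5 / 10.0 = 11.25 m
R = 11.25 m / 0.0254 = 442.9 in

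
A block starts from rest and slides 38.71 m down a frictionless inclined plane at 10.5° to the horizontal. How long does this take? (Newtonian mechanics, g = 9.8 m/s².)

a = g sin(θ) = 9.8 × sin(10.5°) = 1.7859 m/s²
t = √(2d/a) = √(2 × 38.71 / 1.7859) = 6.58 s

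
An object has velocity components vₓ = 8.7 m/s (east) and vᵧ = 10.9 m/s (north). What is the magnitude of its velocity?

|v| = √(vₓ² + vᵧ²) = √(8.7² + 10.9²) = √(194.5) = 13.95 m/s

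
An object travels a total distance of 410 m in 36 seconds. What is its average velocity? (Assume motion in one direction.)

v_avg = Δd / Δt = 410 / 36 = 11.39 m/s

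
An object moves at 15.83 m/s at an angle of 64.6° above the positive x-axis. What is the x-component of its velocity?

vₓ = v cos(θ) = 15.83 × cos(64.6°) = 6.79 m/s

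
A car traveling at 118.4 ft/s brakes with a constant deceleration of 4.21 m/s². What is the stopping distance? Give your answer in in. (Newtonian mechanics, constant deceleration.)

v₀ = 118.4 ft/s × 0.3048 = 36.0883 m/s
d = v₀² / (2a) = 36.0883² / (2 × 4.21) = 1302.37 / 8.42 = 154.676 m
d = 154.676 m / 0.0254 = 6090 in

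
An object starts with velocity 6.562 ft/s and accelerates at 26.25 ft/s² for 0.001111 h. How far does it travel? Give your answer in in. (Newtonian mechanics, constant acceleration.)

v₀ = 6.562 ft/s × 0.3048 = 2.0001 m/s
a = 26.25 ft/s² × 0.3048 = 8.001 m/s²
t = 0.001111 h × 3600.0 = 3.9996 s
d = v₀ × t + ½ × a × t² = 2.0001 × 3.9996 + 0.5 × 8.001 × 3.9996² = 71.9948 m
d = 71.9948 m / 0.0254 = 2834 in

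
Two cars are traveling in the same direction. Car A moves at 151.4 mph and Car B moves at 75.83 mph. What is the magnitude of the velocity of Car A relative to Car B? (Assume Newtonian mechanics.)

v_rel = |v_A - v_B| = |151.4 - 75.83| = 75.57 mph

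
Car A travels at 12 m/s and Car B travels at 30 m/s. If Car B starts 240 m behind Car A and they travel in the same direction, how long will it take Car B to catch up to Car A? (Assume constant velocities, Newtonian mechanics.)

Relative speed: v_rel = 30 - 12 = 18 m/s
Time to catch: t = d₀/v_rel = 240/18 = 13.33 s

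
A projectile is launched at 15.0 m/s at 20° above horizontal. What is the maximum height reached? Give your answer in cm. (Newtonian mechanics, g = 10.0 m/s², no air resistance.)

H = v₀² × sin²(θ) / (2g) = 15.0² × sin(20°)² / (2 × 10.0) = 225.0 × 0.116978 / 20.0 = 1.316 m
H = 1.316 m / 0.01 = 131.6 cm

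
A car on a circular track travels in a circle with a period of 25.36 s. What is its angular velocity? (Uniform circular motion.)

ω = 2π/T = 2π/25.36 = 0.2478 rad/s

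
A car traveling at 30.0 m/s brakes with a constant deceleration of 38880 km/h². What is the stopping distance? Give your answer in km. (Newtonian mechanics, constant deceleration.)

a = 38880 km/h² × 7.716049382716049e-05 = 3.0 m/s²
d = v₀² / (2a) = 30.0² / (2 × 3.0) = 900.0 / 6.0 = 150.0 m
d = 150.0 m / 1000.0 = 0.15 km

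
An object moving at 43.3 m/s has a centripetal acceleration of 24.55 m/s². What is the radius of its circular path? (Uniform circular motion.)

r = v²/a_c = 43.3²/24.55 = 76.37 m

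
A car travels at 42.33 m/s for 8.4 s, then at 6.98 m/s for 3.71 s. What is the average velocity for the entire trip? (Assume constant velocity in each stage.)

d₁ = v₁t₁ = 42.33 × 8.4 = 355.572 m
d₂ = v₂t₂ = 6.98 × 3.71 = 25.8958 m
d_total = 381.4678 m, t_total = 12.11 s
v_avg = d_total/t_total = 381.4678/12.11 = 31.5 m/s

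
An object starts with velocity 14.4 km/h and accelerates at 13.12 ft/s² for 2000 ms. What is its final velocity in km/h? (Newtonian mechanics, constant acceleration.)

v₀ = 14.4 km/h × 0.2777777777777778 = 4.0 m/s
a = 13.12 ft/s² × 0.3048 = 3.99898 m/s²
t = 2000 ms × 0.001 = 2.0 s
v = v₀ + a × t = 4.0 + 3.99898 × 2.0 = 11.998 m/s
v = 11.998 m/s / 0.2777777777777778 = 43.19 km/h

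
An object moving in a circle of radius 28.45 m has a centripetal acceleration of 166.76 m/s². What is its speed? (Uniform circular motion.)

v = √(a_c × r) = √(166.76 × 28.45) = 68.88 m/s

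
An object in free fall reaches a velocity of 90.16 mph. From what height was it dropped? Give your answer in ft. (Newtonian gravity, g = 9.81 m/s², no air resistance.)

v = 90.16 mph × 0.44704 = 40.3051 m/s
h = v² / (2g) = 40.3051² / (2 × 9.81) = 82.7982 m
h = 82.7982 m / 0.3048 = 271.6 ft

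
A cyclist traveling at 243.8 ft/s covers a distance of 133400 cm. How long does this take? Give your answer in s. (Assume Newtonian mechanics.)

d = 133400 cm × 0.01 = 1334.0 m
v = 243.8 ft/s × 0.3048 = 74.3102 m/s
t = d / v = 1334.0 / 74.3102 = 17.95 s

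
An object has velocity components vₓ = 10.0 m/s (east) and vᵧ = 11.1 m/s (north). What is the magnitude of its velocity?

|v| = √(vₓ² + vᵧ²) = √(10.0² + 11.1²) = √(223.21) = 14.94 m/s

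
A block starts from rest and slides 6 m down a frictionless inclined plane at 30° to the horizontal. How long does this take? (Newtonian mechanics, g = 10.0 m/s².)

a = g sin(θ) = 10.0 × sin(30°) = 5.0 m/s²
t = √(2d/a) = √(2 × 6 / 5.0) = 1.55 s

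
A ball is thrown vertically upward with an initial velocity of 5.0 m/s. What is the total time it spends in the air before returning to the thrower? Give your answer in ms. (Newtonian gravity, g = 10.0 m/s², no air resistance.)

t_total = 2 × v₀ / g = 2 × 5.0 / 10.0 = 1.0 s
t_total = 1.0 s / 0.001 = 1000 ms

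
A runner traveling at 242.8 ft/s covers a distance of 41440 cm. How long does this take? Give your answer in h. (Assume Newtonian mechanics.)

d = 41440 cm × 0.01 = 414.4 m
v = 242.8 ft/s × 0.3048 = 74.0054 m/s
t = d / v = 414.4 / 74.0054 = 5.59959 s
t = 5.59959 s / 3600.0 = 0.001555 h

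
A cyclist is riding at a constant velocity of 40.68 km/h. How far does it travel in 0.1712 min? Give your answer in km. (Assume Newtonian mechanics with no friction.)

v = 40.68 km/h × 0.2777777777777778 = 11.3 m/s
t = 0.1712 min × 60.0 = 10.272 s
d = v × t = 11.3 × 10.272 = 116.074 m
d = 116.074 m / 1000.0 = 0.1161 km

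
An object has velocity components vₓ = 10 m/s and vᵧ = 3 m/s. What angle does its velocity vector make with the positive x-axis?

θ = arctan(vᵧ/vₓ) = arctan(3/10) = 16.7°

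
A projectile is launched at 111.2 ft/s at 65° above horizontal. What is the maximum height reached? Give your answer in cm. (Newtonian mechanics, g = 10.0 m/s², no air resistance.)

v₀ = 111.2 ft/s × 0.3048 = 33.8938 m/s
H = v₀² × sin²(θ) / (2g) = 33.8938² × sin(65°)² / (2 × 10.0) = 1148.79 × 0.821394 / 20.0 = 47.1805 m
H = 47.1805 m / 0.01 = 4718 cm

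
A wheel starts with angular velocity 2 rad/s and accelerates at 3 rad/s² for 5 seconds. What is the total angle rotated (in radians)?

θ = ω₀t + ½αt² = 2×5 + ½×3×5² = 47.5 rad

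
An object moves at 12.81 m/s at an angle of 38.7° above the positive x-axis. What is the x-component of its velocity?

vₓ = v cos(θ) = 12.81 × cos(38.7°) = 10.0 m/s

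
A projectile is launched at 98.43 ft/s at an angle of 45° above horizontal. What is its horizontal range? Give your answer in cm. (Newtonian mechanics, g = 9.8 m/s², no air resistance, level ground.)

v₀ = 98.43 ft/s × 0.3048 = 30.0015 m/s
R = v₀² × sin(2θ) / g = 30.0015² × sin(2 × 45°) / 9.8 = 900.09 × 1.0 / 9.8 = 91.8459 m
R = 91.8459 m / 0.01 = 9185 cm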